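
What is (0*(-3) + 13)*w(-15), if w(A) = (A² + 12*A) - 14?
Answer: 403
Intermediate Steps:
w(A) = -14 + A² + 12*A
(0*(-3) + 13)*w(-15) = (0*(-3) + 13)*(-14 + (-15)² + 12*(-15)) = (0 + 13)*(-14 + 225 - 180) = 13*31 = 403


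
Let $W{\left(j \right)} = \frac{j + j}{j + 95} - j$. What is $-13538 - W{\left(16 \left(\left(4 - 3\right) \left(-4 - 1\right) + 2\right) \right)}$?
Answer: $- \frac{638446}{47} \approx -13584.0$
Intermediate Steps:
$W{\left(j \right)} = - j + \frac{2 j}{95 + j}$ ($W{\left(j \right)} = \frac{2 j}{95 + j} - j = - j + \frac{2 j}{95 + j}$)
$-13538 - W{\left(16 \left(\left(4 - 3\right) \left(-4 - 1\right) + 2\right) \right)} = -13538 - - \frac{16 \left(\left(4 - 3\right) \left(-4 - 1\right) + 2\right) \left(93 + 16 \left(\left(4 - 3\right) \left(-4 - 1\right) + 2\right)\right)}{95 + 16 \left(\left(4 - 3\right) \left(-4 - 1\right) + 2\right)} = -13538 - - \frac{16 \left(1 \left(-5\right) + 2\right) \left(93 + 16 \left(1 \left(-5\right) + 2\right)\right)}{95 + 16 \left(1 \left(-5\right) + 2\right)} = -13538 - - \frac{16 \left(-5 + 2\right) \left(93 + 16 \left(-5 + 2\right)\right)}{95 + 16 \left(-5 + 2\right)} = -13538 - - \frac{16 \left(-3\right) \left(93 + 16 \left(-3\right)\right)}{95 + 16 \left(-3\right)} = -13538 - \left(-1\right) \left(-48\right) \frac{1}{95 - 48} \left(93 - 48\right) = -13538 - \left(-1\right) \left(-48\right) \frac{1}{47} \cdot 45 = -13538 - \frac{2160}{47} = - \frac{638446}{47}$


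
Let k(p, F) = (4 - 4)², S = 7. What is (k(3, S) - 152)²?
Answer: 23104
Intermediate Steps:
k(p, F) = 0 (k(p, F) = 0² = 0)
(k(3, S) - 152)² = (0 - 152)² = (-152)² = 23104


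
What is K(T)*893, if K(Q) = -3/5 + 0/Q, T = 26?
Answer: -2679/5 ≈ -535.80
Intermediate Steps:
K(Q) = -⅗ (K(Q) = -3*⅕ + 0 = -⅗ + 0 = -⅗)
K(T)*893 = -⅗*893 = -2679/5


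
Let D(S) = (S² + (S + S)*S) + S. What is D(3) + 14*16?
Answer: 254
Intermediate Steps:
D(S) = S + 3*S² (D(S) = (S² + (2*S)*S) + S = (S² + 2*S²) + S = 3*S² + S = S + 3*S²)
D(3) + 14*16 = 3*(1 + 3*3) + 14*16 = 3*(1 + 9) + 224 = 3*10 + 224 = 30 + 224 = 254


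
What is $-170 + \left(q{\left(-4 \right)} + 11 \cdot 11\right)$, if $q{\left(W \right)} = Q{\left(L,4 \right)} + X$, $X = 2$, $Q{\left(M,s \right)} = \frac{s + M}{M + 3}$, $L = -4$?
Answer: $-47$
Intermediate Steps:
$Q{\left(M,s \right)} = \frac{M + s}{3 + M}$
$q{\left(W \right)} = 2$ ($q{\left(W \right)} = \frac{-4 + 4}{3 - 4} + 2 = \frac{1}{-1} \cdot 0 + 2 = \left(-1\right) 0 + 2 = 0 + 2 = 2$)
$-170 + \left(q{\left(-4 \right)} + 11 \cdot 11\right) = -170 + \left(2 + 11 \cdot 11\right) = -170 + \left(2 + 121\right) = -170 + 123 = -47$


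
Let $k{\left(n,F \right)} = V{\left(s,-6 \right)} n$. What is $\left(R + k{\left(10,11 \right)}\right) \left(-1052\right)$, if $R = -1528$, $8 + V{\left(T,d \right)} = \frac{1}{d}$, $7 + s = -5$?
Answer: $\frac{5080108}{3} \approx 1.6934 \cdot 10^{6}$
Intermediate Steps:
$s = -12$ ($s = -7 - 5 = -12$)
$V{\left(T,d \right)} = -8 + \frac{1}{d}$
$k{\left(n,F \right)} = - \frac{49 n}{6}$ ($k{\left(n,F \right)} = \left(-8 + \frac{1}{-6}\right) n = \left(-8 - \frac{1}{6}\right) n = - \frac{49 n}{6}$)
$\left(R + k{\left(10,11 \right)}\right) \left(-1052\right) = \left(-1528 - \frac{245}{3}\right) \left(-1052\right) = \left(- \frac{4829}{3}\right) \left(-1052\right) = \frac{5080108}{3}$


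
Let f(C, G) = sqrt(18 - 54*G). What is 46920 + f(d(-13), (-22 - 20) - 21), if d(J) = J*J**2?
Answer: 46920 + 6*sqrt(95) ≈ 46979.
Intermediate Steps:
d(J) = J**3
46920 + f(d(-13), (-22 - 20) - 21) = 46920 + 3*sqrt(2 - 6*((-22 - 20) - 21)) = 46920 + 3*sqrt(2 - 6*(-42 - 21)) = 46920 + 3*sqrt(2 - 6*(-63)) = 46920 + 3*sqrt(2 + 378) = 46920 + 3*sqrt(380) = 46920 + 3*(2*sqrt(95)) = 46920 + 6*sqrt(95)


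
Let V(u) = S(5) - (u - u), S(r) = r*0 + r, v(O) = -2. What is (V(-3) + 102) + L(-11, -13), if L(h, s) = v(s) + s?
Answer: 92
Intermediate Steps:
L(h, s) = -2 + s
S(r) = r (S(r) = 0 + r = r)
V(u) = 5 (V(u) = 5 - (u - u) = 5 - 1*0 = 5 + 0 = 5)
(V(-3) + 102) + L(-11, -13) = (5 + 102) + (-2 - 13) = 107 - 15 = 92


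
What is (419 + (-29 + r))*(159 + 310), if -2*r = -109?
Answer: 416941/2 ≈ 2.0847e+5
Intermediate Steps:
r = 109/2 (r = -½*(-109) = 109/2 ≈ 54.500)
(419 + (-29 + r))*(159 + 310) = (419 + (-29 + 109/2))*(159 + 310) = (419 + 51/2)*469 = (889/2)*469 = 416941/2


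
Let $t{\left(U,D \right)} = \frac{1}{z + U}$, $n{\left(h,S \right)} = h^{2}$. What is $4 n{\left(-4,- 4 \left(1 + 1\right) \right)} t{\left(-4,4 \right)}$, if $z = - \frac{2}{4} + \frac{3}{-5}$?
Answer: $- \frac{640}{51} \approx -12.549$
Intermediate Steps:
$z = - \frac{11}{10}$ ($z = \left(-2\right) \frac{1}{4} + 3 \left(- \frac{1}{5}\right) = - \frac{1}{2} - \frac{3}{5} = - \frac{11}{10} \approx -1.1$)
$t{\left(U,D \right)} = \frac{1}{- \frac{11}{10} + U}$
$4 n{\left(-4,- 4 \left(1 + 1\right) \right)} t{\left(-4,4 \right)} = 4 \left(-4\right)^{2} \frac{10}{-11 + 10 \left(-4\right)} = 4 \cdot 16 \frac{10}{-11 - 40} = 64 \frac{10}{-51} = 64 \cdot 10 \left(- \frac{1}{51}\right) = 64 \left(- \frac{10}{51}\right) = - \frac{640}{51}$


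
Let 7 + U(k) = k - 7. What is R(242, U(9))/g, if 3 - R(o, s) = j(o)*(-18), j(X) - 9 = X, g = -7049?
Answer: -4521/7049 ≈ -0.64137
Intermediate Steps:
j(X) = 9 + X
U(k) = -14 + k (U(k) = -7 + (k - 7) = -7 + (-7 + k) = -14 + k)
R(o, s) = 165 + 18*o (R(o, s) = 3 - (9 + o)*(-18) = 3 - (-162 - 18*o) = 3 + (162 + 18*o) = 165 + 18*o)
R(242, U(9))/g = (165 + 18*242)/(-7049) = (165 + 4356)*(-1/7049) = 4521*(-1/7049) = -4521/7049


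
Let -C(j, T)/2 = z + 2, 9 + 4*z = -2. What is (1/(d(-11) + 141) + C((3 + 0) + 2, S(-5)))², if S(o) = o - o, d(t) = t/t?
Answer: 11449/5041 ≈ 2.2712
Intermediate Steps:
d(t) = 1
S(o) = 0
z = -11/4 (z = -9/4 + (¼)*(-2) = -9/4 - ½ = -11/4 ≈ -2.7500)
C(j, T) = 3/2 (C(j, T) = -2*(-11/4 + 2) = -2*(-¾) = 3/2)
(1/(d(-11) + 141) + C((3 + 0) + 2, S(-5)))² = (1/(1 + 141) + 3/2)² = (1/142 + 3/2)² = (107/71)² = 11449/5041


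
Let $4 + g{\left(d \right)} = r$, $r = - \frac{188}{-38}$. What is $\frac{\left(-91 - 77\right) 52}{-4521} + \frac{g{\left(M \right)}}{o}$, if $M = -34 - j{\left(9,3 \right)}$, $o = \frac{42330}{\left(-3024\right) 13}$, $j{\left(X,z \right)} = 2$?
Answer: $\frac{212609488}{202005815} \approx 1.0525$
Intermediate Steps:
$o = - \frac{7055}{6552}$ ($o = \frac{42330}{-39312} = 42330 \left(- \frac{1}{39312}\right) = - \frac{7055}{6552} \approx -1.0768$)
$M = -36$ ($M = -34 - 2 = -36$)
$r = \frac{94}{19}$ ($r = \left(-188\right) \left(- \frac{1}{38}\right) = \frac{94}{19} \approx 4.9474$)
$g{\left(d \right)} = \frac{18}{19}$ ($g{\left(d \right)} = -4 + \frac{94}{19} = \frac{18}{19}$)
$\frac{\left(-91 - 77\right) 52}{-4521} + \frac{g{\left(M \right)}}{o} = \frac{\left(-91 - 77\right) 52}{-4521} + \frac{18}{19 \left(- \frac{7055}{6552}\right)} = \left(-168\right) 52 \left(- \frac{1}{4521}\right) + \frac{18}{19} \left(- \frac{6552}{7055}\right) = \left(-8736\right) \left(- \frac{1}{4521}\right) - \frac{117936}{134045} = \frac{2912}{1507} - \frac{117936}{134045} = \frac{212609488}{202005815}$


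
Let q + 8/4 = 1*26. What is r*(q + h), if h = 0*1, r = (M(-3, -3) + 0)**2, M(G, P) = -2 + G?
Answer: 600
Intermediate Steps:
q = 24 (q = -2 + 1*26 = -2 + 26 = 24)
r = 25 (r = ((-2 - 3) + 0)**2 = (-5 + 0)**2 = (-5)**2 = 25)
h = 0
r*(q + h) = 25*(24 + 0) = 25*24 = 600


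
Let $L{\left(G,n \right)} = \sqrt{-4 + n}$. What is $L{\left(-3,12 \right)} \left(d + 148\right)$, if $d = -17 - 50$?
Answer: $162 \sqrt{2} \approx 229.1$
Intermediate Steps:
$d = -67$ ($d = -17 - 50 = -67$)
$L{\left(-3,12 \right)} \left(d + 148\right) = \sqrt{-4 + 12} \left(-67 + 148\right) = \sqrt{8} \cdot 81 = 2 \sqrt{2} \cdot 81 = 162 \sqrt{2}$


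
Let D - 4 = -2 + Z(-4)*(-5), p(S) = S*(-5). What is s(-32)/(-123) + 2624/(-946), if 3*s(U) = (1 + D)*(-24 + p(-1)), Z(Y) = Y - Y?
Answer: -152389/58179 ≈ -2.6193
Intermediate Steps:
Z(Y) = 0
p(S) = -5*S
D = 2 (D = 4 + (-2 + 0*(-5)) = 4 + (-2 + 0) = 4 - 2 = 2)
s(U) = -19 (s(U) = ((1 + 2)*(-24 - 5*(-1)))/3 = (3*(-24 + 5))/3 = (3*(-19))/3 = (⅓)*(-57) = -19)
s(-32)/(-123) + 2624/(-946) = -19/(-123) + 2624/(-946) = -19*(-1/123) + 2624*(-1/946) = 19/123 - 1312/473 = -152389/58179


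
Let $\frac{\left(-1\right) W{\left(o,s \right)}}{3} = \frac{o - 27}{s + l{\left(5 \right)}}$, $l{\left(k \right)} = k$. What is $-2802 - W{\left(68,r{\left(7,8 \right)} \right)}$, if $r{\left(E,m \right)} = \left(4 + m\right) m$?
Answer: $- \frac{282879}{101} \approx -2800.8$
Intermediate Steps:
$r{\left(E,m \right)} = m \left(4 + m\right)$
$W{\left(o,s \right)} = - \frac{3 \left(-27 + o\right)}{5 + s}$ ($W{\left(o,s \right)} = - 3 \frac{o - 27}{s + 5} = - 3 \frac{-27 + o}{5 + s} = - \frac{3 \left(-27 + o\right)}{5 + s}$)
$-2802 - W{\left(68,r{\left(7,8 \right)} \right)} = -2802 - \frac{3 \left(27 - 68\right)}{5 + 8 \left(4 + 8\right)} = -2802 - \frac{3 \left(27 - 68\right)}{5 + 8 \cdot 12} = -2802 - 3 \frac{1}{5 + 96} \left(-41\right) = -2802 - 3 \cdot \frac{1}{101} \left(-41\right) = -2802 - - \frac{123}{101} = -2802 + \frac{123}{101} = - \frac{282879}{101}$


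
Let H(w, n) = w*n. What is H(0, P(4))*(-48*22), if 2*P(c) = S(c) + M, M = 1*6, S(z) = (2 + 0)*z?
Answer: 0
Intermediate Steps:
S(z) = 2*z
M = 6
P(c) = 3 + c (P(c) = (2*c + 6)/2 = (6 + 2*c)/2 = 3 + c)
H(w, n) = n*w
H(0, P(4))*(-48*22) = ((3 + 4)*0)*(-48*22) = (7*0)*(-1056) = 0*(-1056) = 0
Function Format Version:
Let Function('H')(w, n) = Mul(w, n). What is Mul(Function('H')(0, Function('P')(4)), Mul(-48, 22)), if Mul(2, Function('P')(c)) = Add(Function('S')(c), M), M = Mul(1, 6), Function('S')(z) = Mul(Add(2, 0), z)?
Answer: 0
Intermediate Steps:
Function('S')(z) = Mul(2, z)
M = 6
Function('P')(c) = Add(3, c) (Function('P')(c) = Mul(Rational(1, 2), Add(Mul(2, c), 6)) = Mul(Rational(1, 2), Add(6, Mul(2, c))) = Add(3, c))
Function('H')(w, n) = Mul(n, w)
Mul(Function('H')(0, Function('P')(4)), Mul(-48, 22)) = Mul(Mul(Add(3, 4), 0), Mul(-48, 22)) = Mul(Mul(7, 0), -1056) = Mul(0, -1056) = 0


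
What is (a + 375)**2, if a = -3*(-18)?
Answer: 184041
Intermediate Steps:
a = 54
(a + 375)**2 = (54 + 375)**2 = 429**2 = 184041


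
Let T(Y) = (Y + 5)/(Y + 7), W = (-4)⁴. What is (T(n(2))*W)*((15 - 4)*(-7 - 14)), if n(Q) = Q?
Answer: -137984/3 ≈ -45995.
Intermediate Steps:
W = 256
T(Y) = (5 + Y)/(7 + Y)
(T(n(2))*W)*((15 - 4)*(-7 - 14)) = (((5 + 2)/(7 + 2))*256)*((15 - 4)*(-7 - 14)) = ((7/9)*256)*(11*(-21)) = (((⅑)*7)*256)*(-231) = ((7/9)*256)*(-231) = (1792/9)*(-231) = -137984/3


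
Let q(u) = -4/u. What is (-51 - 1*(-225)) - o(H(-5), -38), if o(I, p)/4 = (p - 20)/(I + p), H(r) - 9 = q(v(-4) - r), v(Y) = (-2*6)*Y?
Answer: 255838/1541 ≈ 166.02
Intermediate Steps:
v(Y) = -12*Y
H(r) = 9 - 4/(48 - r) (H(r) = 9 - 4/(-12*(-4) - r) = 9 - 4/(48 - r))
o(I, p) = 4*(-20 + p)/(I + p) (o(I, p) = 4*((p - 20)/(I + p)) = 4*((-20 + p)/(I + p)) = 4*(-20 + p)/(I + p))
(-51 - 1*(-225)) - o(H(-5), -38) = (-51 - 1*(-225)) - 4*(-20 - 38)/((-428 + 9*(-5))/(-48 - 5) - 38) = (-51 + 225) - 4*(-58)/((-428 - 45)/(-53) - 38) = 174 - 4*(-58)/(-1/53*(-473) - 38) = 174 - 4*(-58)/(473/53 - 38) = 174 - 4*(-58)/(-1541/53) = 174 - 4*(-53)*(-58)/1541 = 174 - 1*12296/1541 = 174 - 12296/1541 = 255838/1541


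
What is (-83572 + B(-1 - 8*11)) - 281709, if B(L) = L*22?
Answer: -367239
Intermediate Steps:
B(L) = 22*L
(-83572 + B(-1 - 8*11)) - 281709 = (-83572 + 22*(-1 - 8*11)) - 281709 = (-83572 + 22*(-1 - 88)) - 281709 = (-83572 + 22*(-89)) - 281709 = (-83572 - 1958) - 281709 = -85530 - 281709 = -367239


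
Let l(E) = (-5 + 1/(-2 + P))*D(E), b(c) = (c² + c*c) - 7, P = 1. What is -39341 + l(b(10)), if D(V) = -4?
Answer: -39317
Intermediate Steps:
b(c) = -7 + 2*c² (b(c) = (c² + c²) - 7 = 2*c² - 7 = -7 + 2*c²)
l(E) = 24 (l(E) = (-5 + 1/(-2 + 1))*(-4) = (-5 + 1/(-1))*(-4) = (-5 - 1)*(-4) = -6*(-4) = 24)
-39341 + l(b(10)) = -39341 + 24 = -39317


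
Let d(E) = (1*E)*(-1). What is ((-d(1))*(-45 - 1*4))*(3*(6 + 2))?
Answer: -1176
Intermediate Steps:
d(E) = -E (d(E) = E*(-1) = -E)
((-d(1))*(-45 - 1*4))*(3*(6 + 2)) = ((-(-1))*(-45 - 1*4))*(3*(6 + 2)) = ((-1*(-1))*(-45 - 4))*(3*8) = (1*(-49))*24 = -49*24 = -1176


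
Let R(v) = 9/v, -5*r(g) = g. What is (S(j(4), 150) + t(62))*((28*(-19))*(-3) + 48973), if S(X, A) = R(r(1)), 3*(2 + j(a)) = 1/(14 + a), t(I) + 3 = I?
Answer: 707966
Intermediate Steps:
t(I) = -3 + I
r(g) = -g/5
j(a) = -2 + 1/(3*(14 + a))
S(X, A) = -45 (S(X, A) = 9/((-1/5*1)) = 9/(-1/5) = 9*(-5) = -45)
(S(j(4), 150) + t(62))*((28*(-19))*(-3) + 48973) = (-45 + (-3 + 62))*((28*(-19))*(-3) + 48973) = (-45 + 59)*(-532*(-3) + 48973) = 14*(1596 + 48973) = 14*50569 = 707966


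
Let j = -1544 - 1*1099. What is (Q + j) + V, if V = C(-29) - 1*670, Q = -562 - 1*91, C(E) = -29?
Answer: -3995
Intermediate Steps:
j = -2643 (j = -1544 - 1099 = -2643)
Q = -653 (Q = -562 - 91 = -653)
V = -699 (V = -29 - 1*670 = -29 - 670 = -699)
(Q + j) + V = (-653 - 2643) - 699 = -3296 - 699 = -3995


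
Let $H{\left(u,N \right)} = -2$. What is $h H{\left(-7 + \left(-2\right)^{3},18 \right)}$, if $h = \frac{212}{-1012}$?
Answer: $\frac{106}{253} \approx 0.41897$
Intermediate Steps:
$h = - \frac{53}{253}$ ($h = 212 \left(- \frac{1}{1012}\right) = - \frac{53}{253} \approx -0.20949$)
$h H{\left(-7 + \left(-2\right)^{3},18 \right)} = \left(- \frac{53}{253}\right) \left(-2\right) = \frac{106}{253}$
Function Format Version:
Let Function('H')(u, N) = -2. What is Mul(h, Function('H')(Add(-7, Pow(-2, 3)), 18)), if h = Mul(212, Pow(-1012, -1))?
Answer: Rational(106, 253) ≈ 0.41897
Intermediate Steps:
h = Rational(-53, 253) (h = Mul(212, Rational(-1, 1012)) = Rational(-53, 253) ≈ -0.20949)
Mul(h, Function('H')(Add(-7, Pow(-2, 3)), 18)) = Mul(Rational(-53, 253), -2) = Rational(106, 253)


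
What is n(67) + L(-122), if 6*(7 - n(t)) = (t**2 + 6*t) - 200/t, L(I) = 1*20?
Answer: -316643/402 ≈ -787.67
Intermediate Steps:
L(I) = 20
n(t) = 7 - t - t**2/6 + 100/(3*t) (n(t) = 7 - ((t**2 + 6*t) - 200/t)/6 = 7 - (t**2 - 200/t + 6*t)/6 = 7 + (-t - t**2/6 + 100/(3*t)) = 7 - t - t**2/6 + 100/(3*t))
n(67) + L(-122) = (7 - 1*67 - 1/6*67**2 + (100/3)/67) + 20 = (7 - 67 - 1/6*4489 + (100/3)*(1/67)) + 20 = (7 - 67 - 4489/6 + 100/201) + 20 = -324683/402 + 20 = -316643/402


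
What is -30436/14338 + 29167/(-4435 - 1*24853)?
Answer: -654803007/209965672 ≈ -3.1186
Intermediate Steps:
-30436/14338 + 29167/(-4435 - 1*24853) = -30436*1/14338 + 29167/(-4435 - 24853) = -15218/7169 + 29167/(-29288) = -15218/7169 + 29167*(-1/29288) = -15218/7169 - 29167/29288 = -654803007/209965672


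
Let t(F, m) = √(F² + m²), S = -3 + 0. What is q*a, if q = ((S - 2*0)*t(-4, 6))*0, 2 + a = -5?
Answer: 0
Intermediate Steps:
a = -7 (a = -2 - 5 = -7)
S = -3
q = 0 (q = ((-3 - 2*0)*√((-4)² + 6²))*0 = ((-3 + 0)*√(16 + 36))*0 = -6*√13*0 = 0)
q*a = 0*(-7) = 0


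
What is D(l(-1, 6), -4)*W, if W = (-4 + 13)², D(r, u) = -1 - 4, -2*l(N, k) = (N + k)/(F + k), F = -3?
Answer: -405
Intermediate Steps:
l(N, k) = -(N + k)/(2*(-3 + k))
D(r, u) = -5
W = 81 (W = 9² = 81)
D(l(-1, 6), -4)*W = -5*81 = -405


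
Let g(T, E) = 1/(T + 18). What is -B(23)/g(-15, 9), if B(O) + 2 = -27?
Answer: 87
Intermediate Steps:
B(O) = -29 (B(O) = -2 - 27 = -29)
g(T, E) = 1/(18 + T)
-B(23)/g(-15, 9) = -(-29)/(1/(18 - 15)) = -(-29)/(1/3) = -(-29)/⅓ = -(-29)*3 = -1*(-87) = 87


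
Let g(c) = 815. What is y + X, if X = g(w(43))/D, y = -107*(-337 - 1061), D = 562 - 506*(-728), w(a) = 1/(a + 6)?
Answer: 11037352759/73786 ≈ 1.4959e+5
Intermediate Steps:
w(a) = 1/(6 + a)
D = 368930 (D = 562 + 368368 = 368930)
y = 149586 (y = -107*(-1398) = 149586)
X = 163/73786 (X = 815/368930 = 815*(1/368930) = 163/73786 ≈ 0.0022091)
y + X = 149586 + 163/73786 = 11037352759/73786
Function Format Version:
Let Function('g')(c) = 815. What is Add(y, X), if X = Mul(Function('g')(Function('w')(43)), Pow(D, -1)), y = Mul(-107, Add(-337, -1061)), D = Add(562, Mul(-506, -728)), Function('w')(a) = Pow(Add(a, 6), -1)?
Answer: Rational(11037352759, 73786) ≈ 1.4959e+5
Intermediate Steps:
Function('w')(a) = Pow(Add(6, a), -1)
D = 368930 (D = Add(562, 368368) = 368930)
y = 149586 (y = Mul(-107, -1398) = 149586)
X = Rational(163, 73786) (X = Mul(815, Pow(368930, -1)) = Mul(815, Rational(1, 368930)) = Rational(163, 73786) ≈ 0.0022091)
Add(y, X) = Add(149586, Rational(163, 73786)) = Rational(11037352759, 73786)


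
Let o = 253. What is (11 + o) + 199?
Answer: 463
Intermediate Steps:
(11 + o) + 199 = (11 + 253) + 199 = 264 + 199 = 463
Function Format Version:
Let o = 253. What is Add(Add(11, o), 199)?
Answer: 463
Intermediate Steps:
Add(Add(11, o), 199) = Add(Add(11, 253), 199) = Add(264, 199) = 463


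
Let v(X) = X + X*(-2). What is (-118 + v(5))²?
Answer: 15129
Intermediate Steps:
v(X) = -X (v(X) = X - 2*X = -X)
(-118 + v(5))² = (-118 - 1*5)² = (-118 - 5)² = (-123)² = 15129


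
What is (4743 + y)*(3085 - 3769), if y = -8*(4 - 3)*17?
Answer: -3151188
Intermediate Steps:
y = -136 (y = -8*1*17 = -8*17 = -136)
(4743 + y)*(3085 - 3769) = (4743 - 136)*(3085 - 3769) = 4607*(-684) = -3151188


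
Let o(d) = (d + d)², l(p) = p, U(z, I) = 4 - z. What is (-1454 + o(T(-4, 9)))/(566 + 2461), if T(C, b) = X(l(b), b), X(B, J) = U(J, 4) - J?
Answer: -670/3027 ≈ -0.22134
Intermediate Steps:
X(B, J) = 4 - 2*J (X(B, J) = (4 - J) - J = 4 - 2*J)
T(C, b) = 4 - 2*b
o(d) = 4*d² (o(d) = (2*d)² = 4*d²)
(-1454 + o(T(-4, 9)))/(566 + 2461) = (-1454 + 4*(4 - 2*9)²)/(566 + 2461) = (-1454 + 4*(4 - 18)²)/3027 = (-1454 + 4*(-14)²)*(1/3027) = (-1454 + 4*196)*(1/3027) = (-1454 + 784)*(1/3027) = -670*1/3027 = -670/3027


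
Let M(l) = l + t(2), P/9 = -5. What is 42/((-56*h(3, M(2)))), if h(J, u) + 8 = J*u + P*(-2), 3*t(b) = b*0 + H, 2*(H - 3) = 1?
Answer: -1/122 ≈ -0.0081967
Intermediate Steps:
P = -45 (P = 9*(-5) = -45)
H = 7/2 (H = 3 + (½)*1 = 3 + ½ = 7/2 ≈ 3.5000)
t(b) = 7/6 (t(b) = (b*0 + 7/2)/3 = (0 + 7/2)/3 = (⅓)*(7/2) = 7/6)
M(l) = 7/6 + l (M(l) = l + 7/6 = 7/6 + l)
h(J, u) = 82 + J*u (h(J, u) = -8 + (J*u - 45*(-2)) = -8 + (J*u + 90) = -8 + (90 + J*u) = 82 + J*u)
42/((-56*h(3, M(2)))) = 42/((-56*(82 + 3*(7/6 + 2)))) = 42/((-56*(82 + 3*(19/6)))) = 42/((-56*(82 + 19/2))) = 42/((-56*183/2)) = 42/(-5124) = 42*(-1/5124) = -1/122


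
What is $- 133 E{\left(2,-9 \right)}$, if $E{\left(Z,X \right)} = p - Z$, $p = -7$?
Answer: $1197$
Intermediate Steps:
$E{\left(Z,X \right)} = -7 - Z$
$- 133 E{\left(2,-9 \right)} = - 133 \left(-7 - 2\right) = \left(-133\right) \left(-9\right) = 1197$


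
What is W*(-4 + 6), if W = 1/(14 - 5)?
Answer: 2/9 ≈ 0.22222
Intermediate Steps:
W = ⅑ (W = 1/9 = ⅑ ≈ 0.11111)
W*(-4 + 6) = (-4 + 6)/9 = (⅑)*2 = 2/9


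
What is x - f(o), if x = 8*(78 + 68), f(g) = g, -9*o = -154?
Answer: 10358/9 ≈ 1150.9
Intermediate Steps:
o = 154/9 (o = -⅑*(-154) = 154/9 ≈ 17.111)
x = 1168 (x = 8*146 = 1168)
x - f(o) = 1168 - 1*154/9 = 1168 - 154/9 = 10358/9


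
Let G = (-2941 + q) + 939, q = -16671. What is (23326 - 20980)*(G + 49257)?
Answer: 71750064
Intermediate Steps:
G = -18673 (G = (-2941 - 16671) + 939 = -19612 + 939 = -18673)
(23326 - 20980)*(G + 49257) = (23326 - 20980)*(-18673 + 49257) = 2346*30584 = 71750064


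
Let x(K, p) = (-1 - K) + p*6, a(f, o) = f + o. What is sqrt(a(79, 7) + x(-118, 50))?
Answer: sqrt(503) ≈ 22.428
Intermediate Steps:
x(K, p) = -1 - K + 6*p (x(K, p) = (-1 - K) + 6*p = -1 - K + 6*p)
sqrt(a(79, 7) + x(-118, 50)) = sqrt((79 + 7) + (-1 - 1*(-118) + 6*50)) = sqrt(86 + (-1 + 118 + 300)) = sqrt(86 + 417) = sqrt(503)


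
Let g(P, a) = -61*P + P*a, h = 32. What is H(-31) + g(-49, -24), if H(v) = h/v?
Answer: 129083/31 ≈ 4164.0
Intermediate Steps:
H(v) = 32/v
H(-31) + g(-49, -24) = 32/(-31) - 49*(-61 - 24) = 32*(-1/31) - 49*(-85) = -32/31 + 4165 = 129083/31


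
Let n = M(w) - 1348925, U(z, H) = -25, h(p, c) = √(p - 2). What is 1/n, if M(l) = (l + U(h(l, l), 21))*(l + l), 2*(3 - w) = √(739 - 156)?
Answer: -5395062/7276672654109 - 76*√583/7276672654109 ≈ -7.4167e-7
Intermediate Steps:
w = 3 - √583/2 (w = 3 - √(739 - 156)/2 = 3 - √583/2 ≈ -9.0727)
h(p, c) = √(-2 + p)
M(l) = 2*l*(-25 + l) (M(l) = (l - 25)*(l + l) = (-25 + l)*(2*l) = 2*l*(-25 + l))
n = -1348925 + 2*(-22 - √583/2)*(3 - √583/2) (n = 2*(3 - √583/2)*(-25 + (3 - √583/2)) - 1348925 = 2*(3 - √583/2)*(-22 - √583/2) - 1348925 = 2*(-22 - √583/2)*(3 - √583/2) - 1348925 = -1348925 + 2*(-22 - √583/2)*(3 - √583/2) ≈ -1.3483e+6)
1/n = 1/(-2697531/2 + 19*√583)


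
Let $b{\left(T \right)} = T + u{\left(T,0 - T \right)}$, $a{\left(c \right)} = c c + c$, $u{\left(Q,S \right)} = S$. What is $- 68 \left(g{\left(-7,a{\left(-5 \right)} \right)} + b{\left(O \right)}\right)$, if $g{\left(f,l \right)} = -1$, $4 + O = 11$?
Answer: $68$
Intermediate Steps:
$O = 7$ ($O = -4 + 11 = 7$)
$a{\left(c \right)} = c + c^{2}$ ($a{\left(c \right)} = c^{2} + c = c + c^{2}$)
$b{\left(T \right)} = 0$ ($b{\left(T \right)} = T + \left(0 - T\right) = T - T = 0$)
$- 68 \left(g{\left(-7,a{\left(-5 \right)} \right)} + b{\left(O \right)}\right) = - 68 \left(-1 + 0\right) = \left(-68\right) \left(-1\right) = 68$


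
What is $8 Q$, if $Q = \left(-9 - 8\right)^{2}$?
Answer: $2312$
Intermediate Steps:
$Q = 289$ ($Q = \left(-17\right)^{2} = 289$)
$8 Q = 8 \cdot 289 = 2312$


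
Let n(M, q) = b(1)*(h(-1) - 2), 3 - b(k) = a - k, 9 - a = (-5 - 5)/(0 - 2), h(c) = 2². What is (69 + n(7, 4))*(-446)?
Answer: -30774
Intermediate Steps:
h(c) = 4
a = 4 (a = 9 - (-5 - 5)/(0 - 2) = 9 - (-10)/(-2) = 9 - (-10)*(-1)/2 = 9 - 1*5 = 9 - 5 = 4)
b(k) = -1 + k (b(k) = 3 - (4 - k) = 3 + (-4 + k) = -1 + k)
n(M, q) = 0 (n(M, q) = (-1 + 1)*(4 - 2) = 0*2 = 0)
(69 + n(7, 4))*(-446) = (69 + 0)*(-446) = 69*(-446) = -30774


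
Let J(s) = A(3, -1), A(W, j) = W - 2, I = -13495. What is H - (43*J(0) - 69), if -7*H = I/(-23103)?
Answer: 4191251/161721 ≈ 25.917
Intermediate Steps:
A(W, j) = -2 + W
J(s) = 1 (J(s) = -2 + 3 = 1)
H = -13495/161721 (H = -(-13495)/(7*(-23103)) = -(-13495)*(-1)/(7*23103) = -1/7*13495/23103 = -13495/161721 ≈ -0.083446)
H - (43*J(0) - 69) = -13495/161721 - (43*1 - 69) = -13495/161721 - (43 - 69) = -13495/161721 - 1*(-26) = -13495/161721 + 26 = 4191251/161721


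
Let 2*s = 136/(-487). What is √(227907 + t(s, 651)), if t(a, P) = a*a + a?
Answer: 7*√1103111159/487 ≈ 477.40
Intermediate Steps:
s = -68/487 (s = (136/(-487))/2 = (136*(-1/487))/2 = (½)*(-136/487) = -68/487 ≈ -0.13963)
t(a, P) = a + a² (t(a, P) = a² + a = a + a²)
√(227907 + t(s, 651)) = √(227907 - 68*(1 - 68/487)/487) = √(227907 - 68/487*419/487) = √(227907 - 28492/237169) = √(54052446791/237169) = 7*√1103111159/487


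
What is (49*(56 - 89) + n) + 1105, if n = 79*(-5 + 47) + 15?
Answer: 2821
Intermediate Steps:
n = 3333 (n = 79*42 + 15 = 3318 + 15 = 3333)
(49*(56 - 89) + n) + 1105 = (49*(56 - 89) + 3333) + 1105 = (49*(-33) + 3333) + 1105 = (-1617 + 3333) + 1105 = 1716 + 1105 = 2821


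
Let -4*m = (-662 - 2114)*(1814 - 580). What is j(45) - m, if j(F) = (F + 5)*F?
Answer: -854146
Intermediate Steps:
j(F) = F*(5 + F) (j(F) = (5 + F)*F = F*(5 + F))
m = 856396 (m = -(-662 - 2114)*(1814 - 580)/4 = -(-694)*1234 = -¼*(-3425584) = 856396)
j(45) - m = 45*(5 + 45) - 1*856396 = 45*50 - 856396 = 2250 - 856396 = -854146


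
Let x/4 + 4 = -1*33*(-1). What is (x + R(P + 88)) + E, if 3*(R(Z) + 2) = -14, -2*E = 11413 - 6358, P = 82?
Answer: -14509/6 ≈ -2418.2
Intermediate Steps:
E = -5055/2 (E = -(11413 - 6358)/2 = -½*5055 = -5055/2 ≈ -2527.5)
x = 116 (x = -16 + 4*(-1*33*(-1)) = -16 + 4*(-33*(-1)) = -16 + 4*33 = -16 + 132 = 116)
R(Z) = -20/3 (R(Z) = -2 + (⅓)*(-14) = -2 - 14/3 = -20/3)
(x + R(P + 88)) + E = (116 - 20/3) - 5055/2 = 328/3 - 5055/2 = -14509/6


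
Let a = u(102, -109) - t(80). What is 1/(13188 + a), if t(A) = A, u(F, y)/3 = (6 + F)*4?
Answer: 1/14404 ≈ 6.9425e-5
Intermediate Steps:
u(F, y) = 72 + 12*F (u(F, y) = 3*((6 + F)*4) = 3*(24 + 4*F) = 72 + 12*F)
a = 1216 (a = (72 + 12*102) - 1*80 = (72 + 1224) - 80 = 1296 - 80 = 1216)
1/(13188 + a) = 1/(13188 + 1216) = 1/14404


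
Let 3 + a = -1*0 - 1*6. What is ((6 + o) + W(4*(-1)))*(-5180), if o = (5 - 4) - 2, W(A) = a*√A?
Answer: -25900 + 93240*I ≈ -25900.0 + 93240.0*I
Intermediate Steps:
a = -9 (a = -3 + (-1*0 - 1*6) = -3 + (0 - 6) = -3 - 6 = -9)
W(A) = -9*√A
o = -1 (o = 1 - 2 = -1)
((6 + o) + W(4*(-1)))*(-5180) = ((6 - 1) - 9*2*I)*(-5180) = (5 - 18*I)*(-5180) = -25900 + 93240*I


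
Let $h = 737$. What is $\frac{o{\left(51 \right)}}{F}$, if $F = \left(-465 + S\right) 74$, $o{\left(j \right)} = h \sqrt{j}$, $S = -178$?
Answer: $- \frac{737 \sqrt{51}}{47582} \approx -0.11061$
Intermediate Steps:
$o{\left(j \right)} = 737 \sqrt{j}$
$F = -47582$ ($F = \left(-465 - 178\right) 74 = \left(-643\right) 74 = -47582$)
$\frac{o{\left(51 \right)}}{F} = \frac{737 \sqrt{51}}{-47582} = 737 \sqrt{51} \left(- \frac{1}{47582}\right) = - \frac{737 \sqrt{51}}{47582}$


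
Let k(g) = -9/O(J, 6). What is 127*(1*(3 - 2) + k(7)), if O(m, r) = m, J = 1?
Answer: -1016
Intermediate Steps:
k(g) = -9 (k(g) = -9/1 = -9*1 = -9)
127*(1*(3 - 2) + k(7)) = 127*(1*(3 - 2) - 9) = 127*(1*1 - 9) = 127*(1 - 9) = 127*(-8) = -1016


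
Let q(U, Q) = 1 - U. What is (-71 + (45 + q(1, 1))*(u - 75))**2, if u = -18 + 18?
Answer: 11874916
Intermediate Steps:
u = 0
(-71 + (45 + q(1, 1))*(u - 75))**2 = (-71 + (45 + (1 - 1*1))*(0 - 75))**2 = (-71 + (45 + (1 - 1))*(-75))**2 = (-71 + (45 + 0)*(-75))**2 = (-71 + 45*(-75))**2 = (-71 - 3375)**2 = (-3446)**2 = 11874916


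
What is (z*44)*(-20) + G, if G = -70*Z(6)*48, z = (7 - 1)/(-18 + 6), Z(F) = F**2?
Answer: -120520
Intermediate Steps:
z = -1/2 (z = 6/(-12) = 6*(-1/12) = -1/2 ≈ -0.50000)
G = -120960 (G = -70*6**2*48 = -70*36*48 = -2520*48 = -120960)
(z*44)*(-20) + G = -1/2*44*(-20) - 120960 = -22*(-20) - 120960 = 440 - 120960 = -120520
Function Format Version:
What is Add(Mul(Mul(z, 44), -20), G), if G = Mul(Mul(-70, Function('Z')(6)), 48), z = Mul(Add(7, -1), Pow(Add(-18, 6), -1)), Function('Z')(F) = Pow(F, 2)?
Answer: -120520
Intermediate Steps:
z = Rational(-1, 2) (z = Mul(6, Pow(-12, -1)) = Mul(6, Rational(-1, 12)) = Rational(-1, 2) ≈ -0.50000)
G = -120960 (G = Mul(Mul(-70, Pow(6, 2)), 48) = Mul(Mul(-70, 36), 48) = Mul(-2520, 48) = -120960)
Add(Mul(Mul(z, 44), -20), G) = Add(Mul(Mul(Rational(-1, 2), 44), -20), -120960) = Add(Mul(-22, -20), -120960) = Add(440, -120960) = -120520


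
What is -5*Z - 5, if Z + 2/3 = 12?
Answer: -185/3 ≈ -61.667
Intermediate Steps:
Z = 34/3 (Z = -2/3 + 12 = 34/3 ≈ 11.333)
-5*Z - 5 = -5*34/3 - 5 = -170/3 - 5 = -185/3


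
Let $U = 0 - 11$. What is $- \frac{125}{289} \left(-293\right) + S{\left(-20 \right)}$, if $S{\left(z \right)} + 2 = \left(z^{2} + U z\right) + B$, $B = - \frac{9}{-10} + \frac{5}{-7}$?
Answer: $\frac{15069647}{20230} \approx 744.92$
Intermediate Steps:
$U = -11$
$B = \frac{13}{70}$ ($B = \left(-9\right) \left(- \frac{1}{10}\right) + 5 \left(- \frac{1}{7}\right) = \frac{9}{10} - \frac{5}{7} = \frac{13}{70} \approx 0.18571$)
$S{\left(z \right)} = - \frac{127}{70} + z^{2} - 11 z$ ($S{\left(z \right)} = -2 + \left(\left(z^{2} - 11 z\right) + \frac{13}{70}\right) = -2 + \left(\frac{13}{70} + z^{2} - 11 z\right) = - \frac{127}{70} + z^{2} - 11 z$)
$- \frac{125}{289} \left(-293\right) + S{\left(-20 \right)} = - \frac{125}{289} \left(-293\right) - \left(- \frac{15273}{70} - 400\right) = \left(-125\right) \frac{1}{289} \left(-293\right) + \left(- \frac{127}{70} + 400 + 220\right) = \left(- \frac{125}{289}\right) \left(-293\right) + \frac{43273}{70} = \frac{36625}{289} + \frac{43273}{70} = \frac{15069647}{20230}$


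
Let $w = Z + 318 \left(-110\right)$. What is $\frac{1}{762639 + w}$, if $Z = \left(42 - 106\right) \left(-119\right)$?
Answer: $\frac{1}{735275} \approx 1.36 \cdot 10^{-6}$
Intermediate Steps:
$Z = 7616$ ($Z = \left(-64\right) \left(-119\right) = 7616$)
$w = -27364$ ($w = 7616 + 318 \left(-110\right) = 7616 - 34980 = -27364$)
$\frac{1}{762639 + w} = \frac{1}{762639 - 27364} = \frac{1}{735275}$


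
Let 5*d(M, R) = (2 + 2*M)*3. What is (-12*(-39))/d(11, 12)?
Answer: 65/2 ≈ 32.500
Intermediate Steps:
d(M, R) = 6/5 + 6*M/5 (d(M, R) = ((2 + 2*M)*3)/5 = (6 + 6*M)/5 = 6/5 + 6*M/5)
(-12*(-39))/d(11, 12) = (-12*(-39))/(6/5 + (6/5)*11) = 468/(6/5 + 66/5) = 468/(72/5) = 468*(5/72) = 65/2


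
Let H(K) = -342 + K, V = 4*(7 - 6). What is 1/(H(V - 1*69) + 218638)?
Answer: 1/218231 ≈ 4.5823e-6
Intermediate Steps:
V = 4 (V = 4*1 = 4)
1/(H(V - 1*69) + 218638) = 1/((-342 + (4 - 1*69)) + 218638) = 1/((-342 + (4 - 69)) + 218638) = 1/((-342 - 65) + 218638) = 1/(-407 + 218638) = 1/218231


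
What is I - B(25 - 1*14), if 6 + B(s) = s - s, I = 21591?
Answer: 21597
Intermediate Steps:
B(s) = -6 (B(s) = -6 + (s - s) = -6 + 0 = -6)
I - B(25 - 1*14) = 21591 - 1*(-6) = 21591 + 6 = 21597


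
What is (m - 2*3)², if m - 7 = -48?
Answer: 2209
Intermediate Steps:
m = -41 (m = 7 - 48 = -41)
(m - 2*3)² = (-41 - 2*3)² = (-41 - 6)² = (-47)² = 2209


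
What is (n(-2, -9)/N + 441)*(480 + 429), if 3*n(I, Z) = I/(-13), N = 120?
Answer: 104226041/260 ≈ 4.0087e+5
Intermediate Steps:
n(I, Z) = -I/39 (n(I, Z) = (I/(-13))/3 = (I*(-1/13))/3 = (-I/13)/3 = -I/39)
(n(-2, -9)/N + 441)*(480 + 429) = (-1/39*(-2)/120 + 441)*(480 + 429) = ((2/39)*(1/120) + 441)*909 = (1/2340 + 441)*909 = (1031941/2340)*909 = 104226041/260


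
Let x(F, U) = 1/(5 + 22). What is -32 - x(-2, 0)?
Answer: -865/27 ≈ -32.037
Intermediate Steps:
x(F, U) = 1/27
-32 - x(-2, 0) = -32 - 1*1/27 = -32 - 1/27 = -865/27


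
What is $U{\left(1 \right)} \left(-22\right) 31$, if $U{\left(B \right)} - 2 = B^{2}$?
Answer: $-2046$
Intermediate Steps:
$U{\left(B \right)} = 2 + B^{2}$
$U{\left(1 \right)} \left(-22\right) 31 = \left(2 + 1^{2}\right) \left(-22\right) 31 = \left(2 + 1\right) \left(-22\right) 31 = 3 \left(-22\right) 31 = \left(-66\right) 31 = -2046$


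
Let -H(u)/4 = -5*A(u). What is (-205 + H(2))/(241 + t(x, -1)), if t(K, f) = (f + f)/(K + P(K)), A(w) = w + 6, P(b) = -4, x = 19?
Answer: -675/3613 ≈ -0.18683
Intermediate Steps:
A(w) = 6 + w
t(K, f) = 2*f/(-4 + K) (t(K, f) = (f + f)/(K - 4) = (2*f)/(-4 + K) = 2*f/(-4 + K))
H(u) = 120 + 20*u (H(u) = -(-20)*(6 + u) = -4*(-30 - 5*u) = 120 + 20*u)
(-205 + H(2))/(241 + t(x, -1)) = (-205 + (120 + 20*2))/(241 + 2*(-1)/(-4 + 19)) = (-205 + (120 + 40))/(241 + 2*(-1)/15) = (-205 + 160)/(241 + 2*(-1)*(1/15)) = -45/(241 - 2/15) = -45/3613/15 = -45*15/3613 = -675/3613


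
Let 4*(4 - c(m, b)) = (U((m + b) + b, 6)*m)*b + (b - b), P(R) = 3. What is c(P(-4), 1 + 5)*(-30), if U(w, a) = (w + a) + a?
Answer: 3525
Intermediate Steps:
U(w, a) = w + 2*a (U(w, a) = (a + w) + a = w + 2*a)
c(m, b) = 4 - b*m*(12 + m + 2*b)/4 (c(m, b) = 4 - (((((m + b) + b) + 2*6)*m)*b + (b - b))/4 = 4 - (((((b + m) + b) + 12)*m)*b + 0)/4 = 4 - ((((m + 2*b) + 12)*m)*b + 0)/4 = 4 - (((12 + m + 2*b)*m)*b + 0)/4 = 4 - ((m*(12 + m + 2*b))*b + 0)/4 = 4 - (b*m*(12 + m + 2*b) + 0)/4 = 4 - b*m*(12 + m + 2*b)/4)
c(P(-4), 1 + 5)*(-30) = (4 - ¼*(1 + 5)*3*(12 + 3 + 2*(1 + 5)))*(-30) = (4 - ¼*6*3*(12 + 3 + 2*6))*(-30) = (4 - ¼*6*3*(12 + 3 + 12))*(-30) = (4 - ¼*6*3*27)*(-30) = (4 - 243/2)*(-30) = -235/2*(-30) = 3525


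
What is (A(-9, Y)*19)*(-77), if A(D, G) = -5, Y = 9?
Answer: 7315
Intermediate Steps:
(A(-9, Y)*19)*(-77) = -5*19*(-77) = -95*(-77) = 7315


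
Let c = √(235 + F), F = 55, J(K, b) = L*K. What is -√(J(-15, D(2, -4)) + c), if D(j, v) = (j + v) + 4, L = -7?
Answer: -√(105 + √290) ≈ -11.047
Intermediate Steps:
D(j, v) = 4 + j + v
J(K, b) = -7*K
c = √290 (c = √(235 + 55) = √290 ≈ 17.029)
-√(J(-15, D(2, -4)) + c) = -√(-7*(-15) + √290) = -√(105 + √290)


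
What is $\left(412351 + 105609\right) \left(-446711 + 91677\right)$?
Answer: $-183893410640$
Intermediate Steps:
$\left(412351 + 105609\right) \left(-446711 + 91677\right) = 517960 \left(-355034\right) = -183893410640$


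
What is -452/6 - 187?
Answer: -787/3 ≈ -262.33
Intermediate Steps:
-452/6 - 187 = -452*1/6 - 187 = -226/3 - 187 = -787/3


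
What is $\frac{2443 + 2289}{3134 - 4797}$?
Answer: $- \frac{4732}{1663} \approx -2.8455$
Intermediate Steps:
$\frac{2443 + 2289}{3134 - 4797} = \frac{4732}{-1663} = 4732 \left(- \frac{1}{1663}\right) = - \frac{4732}{1663}$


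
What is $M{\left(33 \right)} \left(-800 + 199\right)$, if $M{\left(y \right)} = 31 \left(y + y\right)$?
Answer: $-1229646$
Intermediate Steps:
$M{\left(y \right)} = 62 y$ ($M{\left(y \right)} = 31 \cdot 2 y = 62 y$)
$M{\left(33 \right)} \left(-800 + 199\right) = 62 \cdot 33 \left(-800 + 199\right) = 2046 \left(-601\right) = -1229646$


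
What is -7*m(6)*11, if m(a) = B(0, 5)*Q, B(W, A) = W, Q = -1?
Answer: 0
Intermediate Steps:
m(a) = 0 (m(a) = 0*(-1) = 0)
-7*m(6)*11 = -7*0*11 = 0*11 = 0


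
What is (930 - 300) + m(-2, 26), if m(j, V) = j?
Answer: 628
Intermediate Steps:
(930 - 300) + m(-2, 26) = (930 - 300) - 2 = 630 - 2 = 628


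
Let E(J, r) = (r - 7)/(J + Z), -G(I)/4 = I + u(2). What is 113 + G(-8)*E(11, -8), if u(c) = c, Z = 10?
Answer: 671/7 ≈ 95.857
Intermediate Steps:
G(I) = -8 - 4*I (G(I) = -4*(I + 2) = -4*(2 + I) = -8 - 4*I)
E(J, r) = (-7 + r)/(10 + J) (E(J, r) = (r - 7)/(J + 10) = (-7 + r)/(10 + J))
113 + G(-8)*E(11, -8) = 113 + (-8 - 4*(-8))*((-7 - 8)/(10 + 11)) = 113 + (-8 + 32)*(-15/21) = 113 + 24*((1/21)*(-15)) = 113 + 24*(-5/7) = 113 - 120/7 = 671/7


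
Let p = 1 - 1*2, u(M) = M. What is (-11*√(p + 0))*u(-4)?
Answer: 44*I ≈ 44.0*I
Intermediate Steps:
p = -1 (p = 1 - 2 = -1)
(-11*√(p + 0))*u(-4) = -11*√(-1 + 0)*(-4) = -11*I*(-4) = 44*I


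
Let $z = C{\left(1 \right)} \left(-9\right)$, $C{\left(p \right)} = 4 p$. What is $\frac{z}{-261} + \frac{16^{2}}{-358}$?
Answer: $- \frac{2996}{5191} \approx -0.57715$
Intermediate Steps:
$z = -36$ ($z = 4 \cdot 1 \left(-9\right) = 4 \left(-9\right) = -36$)
$\frac{z}{-261} + \frac{16^{2}}{-358} = - \frac{36}{-261} + \frac{16^{2}}{-358} = \left(-36\right) \left(- \frac{1}{261}\right) + 256 \left(- \frac{1}{358}\right) = \frac{4}{29} - \frac{128}{179} = - \frac{2996}{5191}$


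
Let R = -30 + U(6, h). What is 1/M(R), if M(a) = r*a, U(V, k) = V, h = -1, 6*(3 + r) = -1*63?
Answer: 1/324 ≈ 0.0030864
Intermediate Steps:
r = -27/2 (r = -3 + (-1*63)/6 = -3 + (⅙)*(-63) = -3 - 21/2 = -27/2 ≈ -13.500)
R = -24 (R = -30 + 6 = -24)
M(a) = -27*a/2
1/M(R) = 1/(-27/2*(-24)) = 1/324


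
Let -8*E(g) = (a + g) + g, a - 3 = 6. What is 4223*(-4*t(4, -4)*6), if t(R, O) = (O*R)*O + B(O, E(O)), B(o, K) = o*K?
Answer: -6537204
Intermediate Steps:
a = 9 (a = 3 + 6 = 9)
E(g) = -9/8 - g/4 (E(g) = -((9 + g) + g)/8 = -(9 + 2*g)/8 = -9/8 - g/4)
B(o, K) = K*o
t(R, O) = O*(-9/8 - O/4) + R*O² (t(R, O) = (O*R)*O + (-9/8 - O/4)*O = R*O² + O*(-9/8 - O/4) = O*(-9/8 - O/4) + R*O²)
4223*(-4*t(4, -4)*6) = 4223*(-(-4)*(-9 - 2*(-4) + 8*(-4)*4)/2*6) = 4223*(-(-4)*(-9 + 8 - 128)/2*6) = 4223*(-(-4)*(-129)/2*6) = 4223*(-4*129/2*6) = 4223*(-258*6) = 4223*(-1548) = -6537204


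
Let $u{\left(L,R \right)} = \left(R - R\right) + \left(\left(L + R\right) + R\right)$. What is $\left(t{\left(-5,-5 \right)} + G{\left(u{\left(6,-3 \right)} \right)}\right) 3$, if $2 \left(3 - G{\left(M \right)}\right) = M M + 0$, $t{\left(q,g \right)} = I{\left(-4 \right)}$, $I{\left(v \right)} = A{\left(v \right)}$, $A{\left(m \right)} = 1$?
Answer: $12$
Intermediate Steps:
$I{\left(v \right)} = 1$
$u{\left(L,R \right)} = L + 2 R$ ($u{\left(L,R \right)} = 0 + \left(L + 2 R\right) = L + 2 R$)
$t{\left(q,g \right)} = 1$
$G{\left(M \right)} = 3 - \frac{M^{2}}{2}$ ($G{\left(M \right)} = 3 - \frac{M M + 0}{2} = 3 - \frac{M^{2} + 0}{2} = 3 - \frac{M^{2}}{2}$)
$\left(t{\left(-5,-5 \right)} + G{\left(u{\left(6,-3 \right)} \right)}\right) 3 = \left(1 + \left(3 - \frac{\left(6 + 2 \left(-3\right)\right)^{2}}{2}\right)\right) 3 = \left(1 + \left(3 - \frac{\left(6 - 6\right)^{2}}{2}\right)\right) 3 = \left(1 + \left(3 - \frac{0^{2}}{2}\right)\right) 3 = \left(1 + \left(3 - 0\right)\right) 3 = \left(1 + \left(3 + 0\right)\right) 3 = \left(1 + 3\right) 3 = 4 \cdot 3 = 12$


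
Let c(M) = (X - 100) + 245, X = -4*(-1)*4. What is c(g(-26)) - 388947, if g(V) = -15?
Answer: -388786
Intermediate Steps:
X = 16 (X = 4*4 = 16)
c(M) = 161 (c(M) = (16 - 100) + 245 = -84 + 245 = 161)
c(g(-26)) - 388947 = 161 - 388947 = -388786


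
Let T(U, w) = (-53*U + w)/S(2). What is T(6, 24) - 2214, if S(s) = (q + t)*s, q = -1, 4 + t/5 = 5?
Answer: -9003/4 ≈ -2250.8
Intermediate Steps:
t = 5 (t = -20 + 5*5 = -20 + 25 = 5)
S(s) = 4*s (S(s) = (-1 + 5)*s = 4*s)
T(U, w) = -53*U/8 + w/8 (T(U, w) = (-53*U + w)/((4*2)) = (w - 53*U)/8 = (w - 53*U)*(⅛) = -53*U/8 + w/8)
T(6, 24) - 2214 = (-53/8*6 + (⅛)*24) - 2214 = (-159/4 + 3) - 2214 = -147/4 - 2214 = -9003/4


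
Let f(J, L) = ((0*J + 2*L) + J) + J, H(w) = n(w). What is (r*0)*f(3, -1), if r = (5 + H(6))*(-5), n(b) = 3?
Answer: 0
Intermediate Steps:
H(w) = 3
f(J, L) = 2*J + 2*L (f(J, L) = ((0 + 2*L) + J) + J = (2*L + J) + J = (J + 2*L) + J = 2*J + 2*L)
r = -40 (r = (5 + 3)*(-5) = 8*(-5) = -40)
(r*0)*f(3, -1) = (-40*0)*(2*3 + 2*(-1)) = 0*(6 - 2) = 0*4 = 0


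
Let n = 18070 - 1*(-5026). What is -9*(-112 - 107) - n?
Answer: -21125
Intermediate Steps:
n = 23096 (n = 18070 + 5026 = 23096)
-9*(-112 - 107) - n = -9*(-112 - 107) - 1*23096 = -9*(-219) - 23096 = 1971 - 23096 = -21125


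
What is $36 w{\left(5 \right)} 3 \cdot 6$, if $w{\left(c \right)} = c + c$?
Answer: $6480$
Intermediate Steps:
$w{\left(c \right)} = 2 c$
$36 w{\left(5 \right)} 3 \cdot 6 = 36 \cdot 2 \cdot 5 \cdot 3 \cdot 6 = 36 \cdot 10 \cdot 18 = 360 \cdot 18 = 6480$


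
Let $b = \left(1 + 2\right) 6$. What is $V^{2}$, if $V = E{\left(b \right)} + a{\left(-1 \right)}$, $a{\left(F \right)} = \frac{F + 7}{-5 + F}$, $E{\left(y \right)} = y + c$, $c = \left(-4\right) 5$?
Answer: $9$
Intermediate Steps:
$b = 18$ ($b = 3 \cdot 6 = 18$)
$c = -20$
$E{\left(y \right)} = -20 + y$ ($E{\left(y \right)} = y - 20 = -20 + y$)
$a{\left(F \right)} = \frac{7 + F}{-5 + F}$
$V = -3$ ($V = \left(-20 + 18\right) + \frac{7 - 1}{-5 - 1} = -2 + \frac{1}{-6} \cdot 6 = -2 - 1 = -3$)
$V^{2} = \left(-3\right)^{2} = 9$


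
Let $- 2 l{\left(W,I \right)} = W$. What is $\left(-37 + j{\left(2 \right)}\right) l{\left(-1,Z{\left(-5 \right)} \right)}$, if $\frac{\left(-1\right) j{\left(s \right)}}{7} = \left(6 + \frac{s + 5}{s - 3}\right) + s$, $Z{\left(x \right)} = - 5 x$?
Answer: $-22$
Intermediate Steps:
$l{\left(W,I \right)} = - \frac{W}{2}$
$j{\left(s \right)} = -42 - 7 s - \frac{7 \left(5 + s\right)}{-3 + s}$ ($j{\left(s \right)} = - 7 \left(\left(6 + \frac{s + 5}{s - 3}\right) + s\right) = - 7 \left(\left(6 + \frac{5 + s}{-3 + s}\right) + s\right) = - 7 \left(6 + s + \frac{5 + s}{-3 + s}\right) = -42 - 7 s - \frac{7 \left(5 + s\right)}{-3 + s}$)
$\left(-37 + j{\left(2 \right)}\right) l{\left(-1,Z{\left(-5 \right)} \right)} = \left(-37 + \frac{7 \left(13 - 2^{2} - 8\right)}{-3 + 2}\right) \left(\left(- \frac{1}{2}\right) \left(-1\right)\right) = \left(-37 + \frac{7 \left(13 - 4 - 8\right)}{-1}\right) \frac{1}{2} = \left(-37 + 7 \left(-1\right) \left(13 - 4 - 8\right)\right) \frac{1}{2} = \left(-37 + 7 \left(-1\right) 1\right) \frac{1}{2} = \left(-37 - 7\right) \frac{1}{2} = \left(-44\right) \frac{1}{2} = -22$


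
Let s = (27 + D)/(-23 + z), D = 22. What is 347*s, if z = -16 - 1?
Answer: -17003/40 ≈ -425.08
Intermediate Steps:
z = -17
s = -49/40 (s = (27 + 22)/(-23 - 17) = 49/(-40) = 49*(-1/40) = -49/40 ≈ -1.2250)
347*s = 347*(-49/40) = -17003/40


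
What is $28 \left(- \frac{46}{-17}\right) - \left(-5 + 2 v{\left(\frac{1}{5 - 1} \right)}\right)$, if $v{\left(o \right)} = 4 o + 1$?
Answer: $\frac{1305}{17} \approx 76.765$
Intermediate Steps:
$v{\left(o \right)} = 1 + 4 o$
$28 \left(- \frac{46}{-17}\right) - \left(-5 + 2 v{\left(\frac{1}{5 - 1} \right)}\right) = 28 \left(- \frac{46}{-17}\right) + \left(5 - 2 \left(1 + \frac{4}{5 - 1}\right)\right) = 28 \left(\left(-46\right) \left(- \frac{1}{17}\right)\right) + \left(5 - 2 \left(1 + \frac{4}{4}\right)\right) = 28 \cdot \frac{46}{17} + \left(5 - 2 \left(1 + 4 \cdot \frac{1}{4}\right)\right) = \frac{1288}{17} + \left(5 - 2 \left(1 + 1\right)\right) = \frac{1288}{17} + \left(5 - 4\right) = \frac{1288}{17} + 1 = \frac{1305}{17}$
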